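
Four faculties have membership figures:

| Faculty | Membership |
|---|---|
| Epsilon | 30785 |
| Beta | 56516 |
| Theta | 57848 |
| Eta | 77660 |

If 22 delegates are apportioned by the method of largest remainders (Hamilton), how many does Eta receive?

8

The standard divisor is 222809/22 ≈ 10127.682.
Standard quotas: Epsilon 3.0397, Beta 5.5803, Theta 5.7119, Eta 7.6681.
Lower quotas: Epsilon 3, Beta 5, Theta 5, Eta 7 (sum 20, leaving 2 seats).
Remainders in descending order: Theta 0.7119, Eta 0.6681, Beta 0.5803, Epsilon 0.0397.
Largest remainders: Theta, Eta receive the extra seats.
Eta receives 8.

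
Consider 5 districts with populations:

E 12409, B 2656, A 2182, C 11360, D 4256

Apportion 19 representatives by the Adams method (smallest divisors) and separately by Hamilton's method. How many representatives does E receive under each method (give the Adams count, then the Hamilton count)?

6 and 7

Adams: E 6, B 2, A 2, C 6, D 3.
Hamilton: E 7, B 2, A 1, C 7, D 2.
E gets 6 under Adams and 7 under Hamilton.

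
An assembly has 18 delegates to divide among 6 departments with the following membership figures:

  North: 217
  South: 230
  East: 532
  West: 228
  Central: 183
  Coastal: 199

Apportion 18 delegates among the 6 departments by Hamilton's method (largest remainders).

Total 1589; standard divisor 1589/18 ≈ 88.278.
Standard quotas: North 2.458, South 2.605, East 6.026, West 2.583, Central 2.073, Coastal 2.254.
Lower quotas: North 2, South 2, East 6, West 2, Central 2, Coastal 2 (sum 16, leaving 2 seats).
Remainders in descending order: South 0.605, West 0.583, North 0.458, Coastal 0.254, Central 0.073, East 0.026.
Largest remainders: South, West receive the extra seats.

North 2; South 3; East 6; West 3; Central 2; Coastal 2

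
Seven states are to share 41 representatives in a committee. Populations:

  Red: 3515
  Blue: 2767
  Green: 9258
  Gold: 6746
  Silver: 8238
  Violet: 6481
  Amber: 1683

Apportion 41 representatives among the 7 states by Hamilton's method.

Standard divisor: 38688 ÷ 41 ≈ 943.61.
Standard quotas: Red 3.7251, Blue 2.9324, Green 9.8113, Gold 7.1491, Silver 8.7303, Violet 6.8683, Amber 1.7836.
Lower quotas: Red 3, Blue 2, Green 9, Gold 7, Silver 8, Violet 6, Amber 1 (sum 36, leaving 5 seats).
Remainders in descending order: Blue 0.9324, Violet 0.8683, Green 0.8113, Amber 0.7836, Silver 0.7303, Red 0.7251, Gold 0.1491.
Largest remainders: Blue, Violet, Green, Amber, Silver receive the extra seats.

Red 3, Blue 3, Green 10, Gold 7, Silver 9, Violet 7, Amber 2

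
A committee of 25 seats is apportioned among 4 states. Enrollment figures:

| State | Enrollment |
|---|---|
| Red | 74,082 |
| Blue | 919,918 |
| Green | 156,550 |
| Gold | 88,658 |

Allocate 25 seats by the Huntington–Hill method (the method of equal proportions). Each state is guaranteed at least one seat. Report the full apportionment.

With divisor 51064: modified quotas Red 1.451, Blue 18.015, Green 3.066, Gold 1.736.
Geometric-mean thresholds: Red √(1·2)=1.414, Blue √(18·19)=18.493, Green √(3·4)=3.464, Gold √(1·2)=1.414.
Each quota rounded against its threshold gives Red 2, Blue 18, Green 3, Gold 2 (total 25).

Red: 2; Blue: 18; Green: 3; Gold: 2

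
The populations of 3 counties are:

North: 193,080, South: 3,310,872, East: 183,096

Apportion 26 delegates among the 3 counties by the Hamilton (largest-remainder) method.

Total 3687048; standard divisor 3687048/26 ≈ 141809.538.
Standard quotas: North 1.3615, South 23.3473, East 1.2911.
Lower quotas: North 1, South 23, East 1 (sum 25, leaving 1 seat).
Remainders in descending order: North 0.3615, South 0.3473, East 0.2911.
The surplus seat goes to North.

North: 2, South: 23, East: 1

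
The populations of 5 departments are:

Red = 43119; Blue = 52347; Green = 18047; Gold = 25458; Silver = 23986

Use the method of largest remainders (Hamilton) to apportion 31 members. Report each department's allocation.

The standard divisor is 162957/31 ≈ 5256.677.
Standard quotas: Red 8.2027, Blue 9.9582, Green 3.4332, Gold 4.8430, Silver 4.5630.
Lower quotas: Red 8, Blue 9, Green 3, Gold 4, Silver 4 (sum 28, leaving 3 seats).
Remainders in descending order: Blue 0.9582, Gold 0.8430, Silver 0.5630, Green 0.4332, Red 0.2027.
Largest remainders: Blue, Gold, Silver receive the extra seats.

Red=8, Blue=10, Green=3, Gold=5, Silver=5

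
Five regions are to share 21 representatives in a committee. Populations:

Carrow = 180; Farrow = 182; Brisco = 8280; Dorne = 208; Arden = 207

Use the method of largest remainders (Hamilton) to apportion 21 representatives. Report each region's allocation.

Carrow=0, Farrow=0, Brisco=19, Dorne=1, Arden=1

Total 9057; standard divisor 9057/21 ≈ 431.286.
Standard quotas: Carrow 0.4174, Farrow 0.4220, Brisco 19.1984, Dorne 0.4823, Arden 0.4800.
Lower quotas: Carrow 0, Farrow 0, Brisco 19, Dorne 0, Arden 0 (sum 19, leaving 2 seats).
Remainders in descending order: Dorne 0.4823, Arden 0.4800, Farrow 0.4220, Carrow 0.4174, Brisco 0.1984.
Largest remainders: Dorne, Arden receive the extra seats.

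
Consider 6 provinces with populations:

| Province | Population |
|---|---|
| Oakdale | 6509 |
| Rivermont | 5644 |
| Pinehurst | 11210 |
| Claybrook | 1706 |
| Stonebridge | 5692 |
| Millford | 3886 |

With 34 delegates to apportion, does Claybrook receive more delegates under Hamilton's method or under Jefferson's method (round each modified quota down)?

Hamilton: Oakdale 6, Rivermont 5, Pinehurst 11, Claybrook 2, Stonebridge 6, Millford 4.
Jefferson: Oakdale 6, Rivermont 6, Pinehurst 11, Claybrook 1, Stonebridge 6, Millford 4.
Claybrook gets 2 under Hamilton and 1 under Jefferson.

Hamilton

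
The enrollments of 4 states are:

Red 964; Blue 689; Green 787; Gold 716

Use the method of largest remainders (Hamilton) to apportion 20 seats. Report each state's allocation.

Red=6; Blue=4; Green=5; Gold=5

Total 3156; standard divisor 3156/20 ≈ 157.8.
Standard quotas: Red 6.109, Blue 4.366, Green 4.987, Gold 4.537.
Lower quotas: Red 6, Blue 4, Green 4, Gold 4 (sum 18, leaving 2 seats).
Remainders in descending order: Green 0.987, Gold 0.537, Blue 0.366, Red 0.109.
Largest remainders: Green, Gold receive the extra seats.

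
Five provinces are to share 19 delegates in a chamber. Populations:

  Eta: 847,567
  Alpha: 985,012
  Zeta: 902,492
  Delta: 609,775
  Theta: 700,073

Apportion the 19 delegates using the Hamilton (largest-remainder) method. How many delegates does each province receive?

Total 4044919; standard divisor 4044919/19 ≈ 212890.474.
Standard quotas: Eta 3.9812, Alpha 4.6268, Zeta 4.2392, Delta 2.8643, Theta 3.2884.
Lower quotas: Eta 3, Alpha 4, Zeta 4, Delta 2, Theta 3 (sum 16, leaving 3 seats).
Remainders in descending order: Eta 0.9812, Delta 0.8643, Alpha 0.6268, Theta 0.2884, Zeta 0.2392.
The surplus seats go to Eta, Delta, Alpha.

Eta=4, Alpha=5, Zeta=4, Delta=3, Theta=3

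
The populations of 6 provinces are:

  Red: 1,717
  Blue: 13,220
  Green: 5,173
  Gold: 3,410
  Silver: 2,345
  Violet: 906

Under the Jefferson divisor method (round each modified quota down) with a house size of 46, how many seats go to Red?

3

Standard divisor 26771/46 ≈ 581.978; standard quotas: Red 2.950, Blue 22.716, Green 8.889, Gold 5.859, Silver 4.029, Violet 1.557.
Rounding down gives 2, 22, 8, 5, 4, 1 = 42 seats, so the divisor must be adjusted.
With modified divisor 560: modified quotas Red 3.066, Blue 23.607, Green 9.238, Gold 6.089, Silver 4.188, Violet 1.618.
Rounding down: Red 3, Blue 23, Green 9, Gold 6, Silver 4, Violet 1 (total 46).
Red receives 3.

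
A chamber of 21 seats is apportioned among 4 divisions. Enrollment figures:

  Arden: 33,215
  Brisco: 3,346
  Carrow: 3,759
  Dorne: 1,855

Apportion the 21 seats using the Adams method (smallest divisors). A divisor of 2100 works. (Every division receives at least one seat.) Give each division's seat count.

With modified divisor 2100: modified quotas Arden 15.817, Brisco 1.593, Carrow 1.790, Dorne 0.883.
Rounding up: Arden 16, Brisco 2, Carrow 2, Dorne 1 (total 21).

Arden 16; Brisco 2; Carrow 2; Dorne 1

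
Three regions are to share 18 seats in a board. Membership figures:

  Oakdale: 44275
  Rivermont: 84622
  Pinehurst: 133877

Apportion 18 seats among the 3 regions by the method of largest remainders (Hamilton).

The standard divisor is 262774/18 ≈ 14598.556.
Standard quotas: Oakdale 3.0328, Rivermont 5.7966, Pinehurst 9.1706.
Lower quotas: Oakdale 3, Rivermont 5, Pinehurst 9 (sum 17, leaving 1 seat).
Remainders in descending order: Rivermont 0.7966, Pinehurst 0.1706, Oakdale 0.0328.
The surplus seat goes to Rivermont.

Oakdale: 3, Rivermont: 6, Pinehurst: 9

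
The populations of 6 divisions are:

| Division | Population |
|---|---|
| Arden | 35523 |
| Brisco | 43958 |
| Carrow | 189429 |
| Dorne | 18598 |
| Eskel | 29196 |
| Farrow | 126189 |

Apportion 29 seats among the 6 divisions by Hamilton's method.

Arden 2, Brisco 3, Carrow 13, Dorne 1, Eskel 2, Farrow 8

The standard divisor is 442893/29 ≈ 15272.172.
Standard quotas: Arden 2.3260, Brisco 2.8783, Carrow 12.4035, Dorne 1.2178, Eskel 1.9117, Farrow 8.2627.
Lower quotas: Arden 2, Brisco 2, Carrow 12, Dorne 1, Eskel 1, Farrow 8 (sum 26, leaving 3 seats).
Remainders in descending order: Eskel 0.9117, Brisco 0.8783, Carrow 0.4035, Arden 0.3260, Farrow 0.2627, Dorne 0.2178.
The surplus seats go to Eskel, Brisco, Carrow.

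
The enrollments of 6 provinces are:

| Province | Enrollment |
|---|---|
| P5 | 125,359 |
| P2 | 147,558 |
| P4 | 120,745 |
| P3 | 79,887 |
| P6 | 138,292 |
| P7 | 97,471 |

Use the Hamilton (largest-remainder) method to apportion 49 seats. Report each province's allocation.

Total 709312; standard divisor 709312/49 ≈ 14475.755.
Standard quotas: P5 8.6599, P2 10.1935, P4 8.3412, P3 5.5187, P6 9.5534, P7 6.7334.
Lower quotas: P5 8, P2 10, P4 8, P3 5, P6 9, P7 6 (sum 46, leaving 3 seats).
Remainders in descending order: P7 0.7334, P5 0.6599, P6 0.5534, P3 0.5187, P4 0.3412, P2 0.1935.
Largest remainders: P7, P5, P6 receive the extra seats.

P5 9; P2 10; P4 8; P3 5; P6 10; P7 7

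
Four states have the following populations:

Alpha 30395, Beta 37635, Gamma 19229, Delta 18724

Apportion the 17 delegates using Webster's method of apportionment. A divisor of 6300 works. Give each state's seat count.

Alpha 5, Beta 6, Gamma 3, Delta 3

With modified divisor 6300: modified quotas Alpha 4.825, Beta 5.974, Gamma 3.052, Delta 2.972.
Rounding to the nearest integer: Alpha 5, Beta 6, Gamma 3, Delta 3 (total 17).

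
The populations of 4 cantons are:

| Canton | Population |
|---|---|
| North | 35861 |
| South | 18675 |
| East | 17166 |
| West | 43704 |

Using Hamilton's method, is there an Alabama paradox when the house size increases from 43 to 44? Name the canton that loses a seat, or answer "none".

East

At 43 seats: North 13, South 7, East 7, West 16.
At 44 seats: North 14, South 7, East 6, West 17.
East drops from 7 to 6.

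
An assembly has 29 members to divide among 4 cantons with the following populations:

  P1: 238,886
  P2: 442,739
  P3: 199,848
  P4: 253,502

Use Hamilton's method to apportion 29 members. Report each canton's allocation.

Total 1134975; standard divisor 1134975/29 ≈ 39137.069.
Standard quotas: P1 6.1038, P2 11.3125, P3 5.1064, P4 6.4773.
Lower quotas: P1 6, P2 11, P3 5, P4 6 (sum 28, leaving 1 seat).
Remainders in descending order: P4 0.4773, P2 0.3125, P3 0.1064, P1 0.1038.
Largest remainder: P4 receives the extra seat.

P1 6; P2 11; P3 5; P4 7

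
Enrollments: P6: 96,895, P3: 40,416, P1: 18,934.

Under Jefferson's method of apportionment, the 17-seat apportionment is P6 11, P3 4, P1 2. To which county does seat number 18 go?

P3

Priority for the next seat is population ÷ (current seats + 1).
Priorities: P6 8074.583, P3 8083.200, P1 6311.333.
Highest priority: P3.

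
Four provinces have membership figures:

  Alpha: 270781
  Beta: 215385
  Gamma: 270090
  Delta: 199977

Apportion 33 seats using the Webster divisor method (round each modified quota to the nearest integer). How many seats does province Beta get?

8

Standard divisor 956233/33 ≈ 28976.758; standard quotas: Alpha 9.345, Beta 7.433, Gamma 9.321, Delta 6.901.
Rounding to the nearest integer gives 9, 7, 9, 7 = 32 seats, so the divisor must be adjusted.
With modified divisor 28600: modified quotas Alpha 9.468, Beta 7.531, Gamma 9.444, Delta 6.992.
Rounding to the nearest integer: Alpha 9, Beta 8, Gamma 9, Delta 7 (total 33).
Beta receives 8.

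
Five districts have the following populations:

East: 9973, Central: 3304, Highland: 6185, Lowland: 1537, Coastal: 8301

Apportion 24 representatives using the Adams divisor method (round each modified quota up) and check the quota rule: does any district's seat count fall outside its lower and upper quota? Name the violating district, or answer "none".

Standard quotas: East 8.169, Central 2.706, Highland 5.066, Lowland 1.259, Coastal 6.799.
Adams allocation: East 8, Central 3, Highland 5, Lowland 2, Coastal 6.
Every allocation lies between the lower and upper quota.

none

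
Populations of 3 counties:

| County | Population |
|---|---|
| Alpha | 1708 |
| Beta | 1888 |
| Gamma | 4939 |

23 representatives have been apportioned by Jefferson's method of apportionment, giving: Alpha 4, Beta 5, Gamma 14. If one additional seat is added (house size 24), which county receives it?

Alpha

Priority for the next seat is population ÷ (current seats + 1).
Priorities: Alpha 341.600, Beta 314.667, Gamma 329.267.
Highest priority: Alpha.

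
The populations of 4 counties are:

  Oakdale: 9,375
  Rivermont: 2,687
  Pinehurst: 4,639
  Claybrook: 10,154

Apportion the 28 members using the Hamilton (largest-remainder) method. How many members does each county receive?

Total 26855; standard divisor 26855/28 ≈ 959.107.
Standard quotas: Oakdale 9.7747, Rivermont 2.8016, Pinehurst 4.8368, Claybrook 10.5869.
Lower quotas: Oakdale 9, Rivermont 2, Pinehurst 4, Claybrook 10 (sum 25, leaving 3 seats).
Remainders in descending order: Pinehurst 0.8368, Rivermont 0.8016, Oakdale 0.7747, Claybrook 0.5869.
Largest remainders: Pinehurst, Rivermont, Oakdale receive the extra seats.

Oakdale 10; Rivermont 3; Pinehurst 5; Claybrook 10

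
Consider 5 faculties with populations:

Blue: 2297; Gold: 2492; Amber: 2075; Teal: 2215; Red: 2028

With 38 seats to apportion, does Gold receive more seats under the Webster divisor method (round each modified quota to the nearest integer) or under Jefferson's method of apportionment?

Jefferson

Webster: Blue 8, Gold 8, Amber 7, Teal 8, Red 7.
Jefferson: Blue 8, Gold 9, Amber 7, Teal 7, Red 7.
Gold gets 8 under Webster and 9 under Jefferson.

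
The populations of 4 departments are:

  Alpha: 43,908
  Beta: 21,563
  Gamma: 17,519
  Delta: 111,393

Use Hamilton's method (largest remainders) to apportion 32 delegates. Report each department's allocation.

The standard divisor is 194383/32 ≈ 6074.469.
Standard quotas: Alpha 7.2283, Beta 3.5498, Gamma 2.8840, Delta 18.3379.
Lower quotas: Alpha 7, Beta 3, Gamma 2, Delta 18 (sum 30, leaving 2 seats).
Remainders in descending order: Gamma 0.8840, Beta 0.5498, Delta 0.3379, Alpha 0.2283.
Largest remainders: Gamma, Beta receive the extra seats.

Alpha: 7, Beta: 4, Gamma: 3, Delta: 18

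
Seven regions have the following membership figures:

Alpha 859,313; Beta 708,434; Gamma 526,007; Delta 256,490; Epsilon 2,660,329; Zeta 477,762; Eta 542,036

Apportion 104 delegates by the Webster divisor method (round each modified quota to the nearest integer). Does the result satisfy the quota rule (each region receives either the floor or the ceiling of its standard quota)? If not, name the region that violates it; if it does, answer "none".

Epsilon

Standard quotas: Alpha 14.820, Beta 12.218, Gamma 9.072, Delta 4.423, Epsilon 45.880, Zeta 8.240, Eta 9.348.
Webster allocation: Alpha 15, Beta 12, Gamma 9, Delta 4, Epsilon 47, Zeta 8, Eta 9.
Epsilon has quota 45.880 (lower 45, upper 46) but receives 47 — outside the quota interval.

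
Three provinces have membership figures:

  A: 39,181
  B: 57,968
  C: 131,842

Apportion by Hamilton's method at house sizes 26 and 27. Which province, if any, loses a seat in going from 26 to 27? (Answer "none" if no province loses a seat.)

none

At 26 seats: A 4, B 7, C 15.
At 27 seats: A 5, B 7, C 15.
No province's allocation decreased.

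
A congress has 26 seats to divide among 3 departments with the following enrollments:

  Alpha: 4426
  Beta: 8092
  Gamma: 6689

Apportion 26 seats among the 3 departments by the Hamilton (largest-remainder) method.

Alpha 6; Beta 11; Gamma 9

Total 19207; standard divisor 19207/26 ≈ 738.731.
Standard quotas: Alpha 5.9914, Beta 10.9539, Gamma 9.0547.
Lower quotas: Alpha 5, Beta 10, Gamma 9 (sum 24, leaving 2 seats).
Remainders in descending order: Alpha 0.9914, Beta 0.9539, Gamma 0.0547.
The surplus seats go to Alpha, Beta.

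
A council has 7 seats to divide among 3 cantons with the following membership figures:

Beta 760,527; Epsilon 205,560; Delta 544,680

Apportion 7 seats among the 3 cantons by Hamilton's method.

Beta=4; Epsilon=1; Delta=2

The standard divisor is 1510767/7 ≈ 215823.857.
Standard quotas: Beta 3.5238, Epsilon 0.9524, Delta 2.5237.
Lower quotas: Beta 3, Epsilon 0, Delta 2 (sum 5, leaving 2 seats).
Remainders in descending order: Epsilon 0.9524, Beta 0.5238, Delta 0.5237.
The surplus seats go to Epsilon, Beta.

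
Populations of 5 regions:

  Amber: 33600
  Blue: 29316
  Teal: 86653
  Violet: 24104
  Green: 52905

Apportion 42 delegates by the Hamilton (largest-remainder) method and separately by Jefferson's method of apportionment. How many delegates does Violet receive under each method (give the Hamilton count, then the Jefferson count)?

5 and 4

Hamilton: Amber 6, Blue 5, Teal 16, Violet 5, Green 10.
Jefferson: Amber 6, Blue 5, Teal 17, Violet 4, Green 10.
Violet gets 5 under Hamilton and 4 under Jefferson.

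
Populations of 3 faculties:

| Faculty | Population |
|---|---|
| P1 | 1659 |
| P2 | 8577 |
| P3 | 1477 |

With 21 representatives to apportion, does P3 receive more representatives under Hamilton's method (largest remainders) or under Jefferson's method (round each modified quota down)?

Hamilton

Hamilton: P1 3, P2 15, P3 3.
Jefferson: P1 3, P2 16, P3 2.
P3 gets 3 under Hamilton and 2 under Jefferson.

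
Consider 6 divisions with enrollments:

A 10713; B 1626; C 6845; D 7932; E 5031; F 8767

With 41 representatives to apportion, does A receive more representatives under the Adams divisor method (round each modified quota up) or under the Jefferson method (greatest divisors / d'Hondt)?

Adams: A 10, B 2, C 7, D 8, E 5, F 9.
Jefferson: A 11, B 1, C 7, D 8, E 5, F 9.
A gets 10 under Adams and 11 under Jefferson.

Jefferson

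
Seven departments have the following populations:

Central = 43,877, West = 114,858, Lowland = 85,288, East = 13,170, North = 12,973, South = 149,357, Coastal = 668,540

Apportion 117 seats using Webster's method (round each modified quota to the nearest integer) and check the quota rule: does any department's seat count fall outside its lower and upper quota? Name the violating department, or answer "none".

Standard quotas: Central 4.718, West 12.351, Lowland 9.171, East 1.416, North 1.395, South 16.060, Coastal 71.888.
Webster allocation: Central 5, West 12, Lowland 9, East 1, North 1, South 16, Coastal 73.
Coastal has quota 71.888 (lower 71, upper 72) but receives 73 — outside the quota interval.

Coastal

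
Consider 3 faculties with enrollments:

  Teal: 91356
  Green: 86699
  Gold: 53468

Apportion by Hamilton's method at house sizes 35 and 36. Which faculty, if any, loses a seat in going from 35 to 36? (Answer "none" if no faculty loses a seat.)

none

At 35 seats: Teal 14, Green 13, Gold 8.
At 36 seats: Teal 14, Green 14, Gold 8.
No faculty's allocation decreased.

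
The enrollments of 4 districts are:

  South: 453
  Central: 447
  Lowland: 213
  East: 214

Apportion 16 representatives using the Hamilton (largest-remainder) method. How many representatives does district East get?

The standard divisor is 1327/16 ≈ 82.938.
Standard quotas: South 5.462, Central 5.390, Lowland 2.568, East 2.580.
Lower quotas: South 5, Central 5, Lowland 2, East 2 (sum 14, leaving 2 seats).
Remainders in descending order: East 0.580, Lowland 0.568, South 0.462, Central 0.390.
The surplus seats go to East, Lowland.
East receives 3.

3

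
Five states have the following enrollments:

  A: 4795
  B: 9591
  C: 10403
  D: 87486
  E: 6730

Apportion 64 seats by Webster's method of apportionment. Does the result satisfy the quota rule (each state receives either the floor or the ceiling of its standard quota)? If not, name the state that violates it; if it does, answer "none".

Standard quotas: A 2.579, B 5.158, C 5.595, D 47.049, E 3.619.
Webster allocation: A 3, B 5, C 6, D 46, E 4.
D has quota 47.049 (lower 47, upper 48) but receives 46 — outside the quota interval.

D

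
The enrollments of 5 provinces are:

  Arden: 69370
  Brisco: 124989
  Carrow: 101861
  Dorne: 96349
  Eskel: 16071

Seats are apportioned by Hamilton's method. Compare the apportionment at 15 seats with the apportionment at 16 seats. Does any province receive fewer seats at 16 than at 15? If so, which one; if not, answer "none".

Eskel

At 15 seats: Arden 2, Brisco 5, Carrow 4, Dorne 3, Eskel 1.
At 16 seats: Arden 3, Brisco 5, Carrow 4, Dorne 4, Eskel 0.
Eskel drops from 1 to 0.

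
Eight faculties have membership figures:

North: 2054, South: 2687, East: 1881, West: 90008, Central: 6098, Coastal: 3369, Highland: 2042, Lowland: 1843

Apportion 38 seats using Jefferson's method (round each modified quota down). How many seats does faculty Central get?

2

Standard divisor 109982/38 ≈ 2894.263; standard quotas: North 0.710, South 0.928, East 0.650, West 31.099, Central 2.107, Coastal 1.164, Highland 0.706, Lowland 0.637.
Rounding down gives 0, 0, 0, 31, 2, 1, 0, 0 = 34 seats, so the divisor must be adjusted.
With modified divisor 2600: modified quotas North 0.790, South 1.033, East 0.723, West 34.618, Central 2.345, Coastal 1.296, Highland 0.785, Lowland 0.709.
Rounding down: North 0, South 1, East 0, West 34, Central 2, Coastal 1, Highland 0, Lowland 0 (total 38).
Central receives 2.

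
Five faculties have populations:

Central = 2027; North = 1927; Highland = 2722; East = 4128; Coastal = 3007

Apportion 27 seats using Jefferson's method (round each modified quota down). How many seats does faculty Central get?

Standard divisor 13811/27 ≈ 511.519; standard quotas: Central 3.963, North 3.767, Highland 5.321, East 8.070, Coastal 5.879.
Rounding down gives 3, 3, 5, 8, 5 = 24 seats, so the divisor must be adjusted.
With modified divisor 470: modified quotas Central 4.313, North 4.100, Highland 5.791, East 8.783, Coastal 6.398.
Rounding down: Central 4, North 4, Highland 5, East 8, Coastal 6 (total 27).
Central receives 4.

4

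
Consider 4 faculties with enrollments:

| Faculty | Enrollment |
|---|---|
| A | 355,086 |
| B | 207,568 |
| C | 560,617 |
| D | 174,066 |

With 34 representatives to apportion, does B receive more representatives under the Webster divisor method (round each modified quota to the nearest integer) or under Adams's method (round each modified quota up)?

Webster: A 9, B 5, C 15, D 5.
Adams: A 9, B 6, C 14, D 5.
B gets 5 under Webster and 6 under Adams.

Adams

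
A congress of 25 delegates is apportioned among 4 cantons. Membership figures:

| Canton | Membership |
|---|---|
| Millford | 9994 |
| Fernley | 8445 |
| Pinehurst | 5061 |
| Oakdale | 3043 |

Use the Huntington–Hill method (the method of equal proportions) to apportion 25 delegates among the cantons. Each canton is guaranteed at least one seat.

With divisor 1091: modified quotas Millford 9.160, Fernley 7.741, Pinehurst 4.639, Oakdale 2.789.
Geometric-mean thresholds: Millford √(9·10)=9.487, Fernley √(7·8)=7.483, Pinehurst √(4·5)=4.472, Oakdale √(2·3)=2.449.
Each quota rounded against its threshold gives Millford 9, Fernley 8, Pinehurst 5, Oakdale 3 (total 25).

Millford=9, Fernley=8, Pinehurst=5, Oakdale=3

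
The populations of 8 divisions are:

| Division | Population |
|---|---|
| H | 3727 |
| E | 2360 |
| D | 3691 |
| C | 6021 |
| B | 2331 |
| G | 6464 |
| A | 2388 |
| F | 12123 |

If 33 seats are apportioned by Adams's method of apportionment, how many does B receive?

2

Standard divisor 39105/33 ≈ 1185; standard quotas: H 3.145, E 1.992, D 3.115, C 5.081, B 1.967, G 5.455, A 2.015, F 10.230.
Rounding up gives 4, 2, 4, 6, 2, 6, 3, 11 = 38 seats, so the divisor must be adjusted.
With modified divisor 1270: modified quotas H 2.935, E 1.858, D 2.906, C 4.741, B 1.835, G 5.090, A 1.880, F 9.546.
Rounding up: H 3, E 2, D 3, C 5, B 2, G 6, A 2, F 10 (total 33).
B receives 2.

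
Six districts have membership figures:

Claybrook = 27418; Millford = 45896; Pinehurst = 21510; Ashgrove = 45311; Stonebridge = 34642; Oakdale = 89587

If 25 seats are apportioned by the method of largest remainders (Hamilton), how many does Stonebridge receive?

3

Standard divisor: 264364 ÷ 25 ≈ 10574.56.
Standard quotas: Claybrook 2.5928, Millford 4.3402, Pinehurst 2.0341, Ashgrove 4.2849, Stonebridge 3.2760, Oakdale 8.4719.
Lower quotas: Claybrook 2, Millford 4, Pinehurst 2, Ashgrove 4, Stonebridge 3, Oakdale 8 (sum 23, leaving 2 seats).
Remainders in descending order: Claybrook 0.5928, Oakdale 0.4719, Millford 0.3402, Ashgrove 0.2849, Stonebridge 0.2760, Pinehurst 0.0341.
The surplus seats go to Claybrook, Oakdale.
Stonebridge receives 3.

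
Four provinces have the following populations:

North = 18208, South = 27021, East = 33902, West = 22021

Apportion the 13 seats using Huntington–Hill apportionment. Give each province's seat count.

North=2, South=4, East=4, West=3

With divisor 7691: modified quotas North 2.367, South 3.513, East 4.408, West 2.863.
Geometric-mean thresholds: North √(2·3)=2.449, South √(3·4)=3.464, East √(4·5)=4.472, West √(2·3)=2.449.
Each quota rounded against its threshold gives North 2, South 4, East 4, West 3 (total 13).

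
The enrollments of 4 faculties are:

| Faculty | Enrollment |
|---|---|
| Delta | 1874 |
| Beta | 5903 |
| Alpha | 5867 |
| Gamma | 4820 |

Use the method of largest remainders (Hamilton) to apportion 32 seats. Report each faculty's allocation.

Delta 3, Beta 10, Alpha 10, Gamma 9

Total 18464; standard divisor 18464/32 = 577.
Standard quotas: Delta 3.2478, Beta 10.2305, Alpha 10.1681, Gamma 8.3536.
Lower quotas: Delta 3, Beta 10, Alpha 10, Gamma 8 (sum 31, leaving 1 seat).
Remainders in descending order: Gamma 0.3536, Delta 0.2478, Beta 0.2305, Alpha 0.1681.
The surplus seat goes to Gamma.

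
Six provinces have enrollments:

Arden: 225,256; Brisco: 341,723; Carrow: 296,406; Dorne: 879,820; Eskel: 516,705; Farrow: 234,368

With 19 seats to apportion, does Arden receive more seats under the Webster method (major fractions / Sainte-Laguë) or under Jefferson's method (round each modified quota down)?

Webster: Arden 2, Brisco 3, Carrow 2, Dorne 6, Eskel 4, Farrow 2.
Jefferson: Arden 1, Brisco 3, Carrow 2, Dorne 7, Eskel 4, Farrow 2.
Arden gets 2 under Webster and 1 under Jefferson.

Webster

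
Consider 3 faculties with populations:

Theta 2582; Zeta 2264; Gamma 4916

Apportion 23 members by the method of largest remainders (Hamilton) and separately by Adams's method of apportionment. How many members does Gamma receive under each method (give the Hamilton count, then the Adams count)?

Hamilton: Theta 6, Zeta 5, Gamma 12.
Adams: Theta 6, Zeta 6, Gamma 11.
Gamma gets 12 under Hamilton and 11 under Adams.

12 and 11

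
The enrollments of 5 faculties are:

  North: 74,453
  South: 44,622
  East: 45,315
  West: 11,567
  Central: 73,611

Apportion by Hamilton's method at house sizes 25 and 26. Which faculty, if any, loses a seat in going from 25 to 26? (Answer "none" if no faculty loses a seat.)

At 25 seats: North 7, South 5, East 5, West 1, Central 7.
At 26 seats: North 8, South 4, East 5, West 1, Central 8.
South drops from 5 to 4.

South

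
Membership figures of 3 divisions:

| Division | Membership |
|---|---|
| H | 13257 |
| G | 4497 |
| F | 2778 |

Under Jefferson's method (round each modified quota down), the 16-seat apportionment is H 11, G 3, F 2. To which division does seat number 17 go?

G

Priority for the next seat is population ÷ (current seats + 1).
Priorities: H 1104.750, G 1124.250, F 926.000.
Highest priority: G.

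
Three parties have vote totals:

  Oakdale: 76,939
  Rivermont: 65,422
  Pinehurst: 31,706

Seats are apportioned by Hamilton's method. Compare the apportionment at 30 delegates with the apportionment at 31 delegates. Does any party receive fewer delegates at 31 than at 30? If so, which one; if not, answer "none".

At 30 seats: Oakdale 13, Rivermont 11, Pinehurst 6.
At 31 seats: Oakdale 14, Rivermont 12, Pinehurst 5.
Pinehurst drops from 6 to 5.

Pinehurst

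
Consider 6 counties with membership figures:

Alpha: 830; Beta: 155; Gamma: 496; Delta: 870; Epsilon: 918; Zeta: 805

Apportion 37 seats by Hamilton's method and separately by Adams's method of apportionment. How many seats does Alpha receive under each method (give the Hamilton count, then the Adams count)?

8 and 7

Hamilton: Alpha 8, Beta 1, Gamma 5, Delta 8, Epsilon 8, Zeta 7.
Adams: Alpha 7, Beta 2, Gamma 5, Delta 8, Epsilon 8, Zeta 7.
Alpha gets 8 under Hamilton and 7 under Adams.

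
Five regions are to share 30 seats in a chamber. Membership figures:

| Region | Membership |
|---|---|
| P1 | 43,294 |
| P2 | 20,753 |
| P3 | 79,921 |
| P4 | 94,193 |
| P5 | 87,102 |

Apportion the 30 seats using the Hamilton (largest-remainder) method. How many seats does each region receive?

Standard divisor: 325263 ÷ 30 ≈ 10842.1.
Standard quotas: P1 3.9931, P2 1.9141, P3 7.3714, P4 8.6877, P5 8.0337.
Lower quotas: P1 3, P2 1, P3 7, P4 8, P5 8 (sum 27, leaving 3 seats).
Remainders in descending order: P1 0.9931, P2 0.9141, P4 0.6877, P3 0.3714, P5 0.0337.
Largest remainders: P1, P2, P4 receive the extra seats.

P1=4; P2=2; P3=7; P4=9; P5=8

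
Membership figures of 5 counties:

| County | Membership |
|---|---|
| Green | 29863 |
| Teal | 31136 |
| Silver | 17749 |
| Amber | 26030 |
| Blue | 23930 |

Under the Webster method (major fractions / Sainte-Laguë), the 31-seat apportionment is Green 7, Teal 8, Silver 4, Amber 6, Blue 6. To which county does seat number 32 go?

Priority for the next seat is population ÷ (current seats + 0.5).
Priorities: Green 3981.733, Teal 3663.059, Silver 3944.222, Amber 4004.615, Blue 3681.538.
Highest priority: Amber.

Amber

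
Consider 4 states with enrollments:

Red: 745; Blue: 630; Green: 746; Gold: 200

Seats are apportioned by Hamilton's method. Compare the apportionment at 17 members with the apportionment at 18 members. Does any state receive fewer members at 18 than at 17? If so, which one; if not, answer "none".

At 17 seats: Red 5, Blue 5, Green 5, Gold 2.
At 18 seats: Red 6, Blue 5, Green 6, Gold 1.
Gold drops from 2 to 1.

Gold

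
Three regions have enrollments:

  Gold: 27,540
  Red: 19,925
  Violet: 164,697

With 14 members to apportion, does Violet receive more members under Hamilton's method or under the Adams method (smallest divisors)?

Hamilton

Hamilton: Gold 2, Red 1, Violet 11.
Adams: Gold 2, Red 2, Violet 10.
Violet gets 11 under Hamilton and 10 under Adams.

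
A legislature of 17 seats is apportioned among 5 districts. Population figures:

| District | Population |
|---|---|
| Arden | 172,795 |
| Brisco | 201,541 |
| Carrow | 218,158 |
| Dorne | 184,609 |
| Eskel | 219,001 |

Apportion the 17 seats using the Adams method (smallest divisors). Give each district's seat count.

Standard divisor 996104/17 ≈ 58594.353; standard quotas: Arden 2.949, Brisco 3.440, Carrow 3.723, Dorne 3.151, Eskel 3.738.
Rounding up gives 3, 4, 4, 4, 4 = 19 seats, so the divisor must be adjusted.
With modified divisor 69900: modified quotas Arden 2.472, Brisco 2.883, Carrow 3.121, Dorne 2.641, Eskel 3.133.
Rounding up: Arden 3, Brisco 3, Carrow 4, Dorne 3, Eskel 4 (total 17).

Arden: 3, Brisco: 3, Carrow: 4, Dorne: 3, Eskel: 4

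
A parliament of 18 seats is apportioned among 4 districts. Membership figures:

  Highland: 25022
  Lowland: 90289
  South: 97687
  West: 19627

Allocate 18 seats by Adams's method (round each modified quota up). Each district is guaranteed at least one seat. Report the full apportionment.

Standard divisor 232625/18 ≈ 12923.611; standard quotas: Highland 1.936, Lowland 6.986, South 7.559, West 1.519.
Rounding up gives 2, 7, 8, 2 = 19 seats, so the divisor must be adjusted.
With modified divisor 14500: modified quotas Highland 1.726, Lowland 6.227, South 6.737, West 1.354.
Rounding up: Highland 2, Lowland 7, South 7, West 2 (total 18).

Highland 2, Lowland 7, South 7, West 2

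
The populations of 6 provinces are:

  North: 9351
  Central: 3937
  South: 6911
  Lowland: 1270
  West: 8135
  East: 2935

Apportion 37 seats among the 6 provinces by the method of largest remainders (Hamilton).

North 11; Central 5; South 8; Lowland 1; West 9; East 3

Total 32539; standard divisor 32539/37 ≈ 879.432.
Standard quotas: North 10.6330, Central 4.4768, South 7.8585, Lowland 1.4441, West 9.2503, East 3.3374.
Lower quotas: North 10, Central 4, South 7, Lowland 1, West 9, East 3 (sum 34, leaving 3 seats).
Remainders in descending order: South 0.8585, North 0.6330, Central 0.4768, Lowland 0.4441, East 0.3374, West 0.2503.
The surplus seats go to South, North, Central.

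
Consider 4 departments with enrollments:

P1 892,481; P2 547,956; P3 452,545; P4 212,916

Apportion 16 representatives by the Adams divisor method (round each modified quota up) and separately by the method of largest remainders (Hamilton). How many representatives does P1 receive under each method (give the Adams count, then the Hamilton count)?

6 and 7

Adams: P1 6, P2 4, P3 4, P4 2.
Hamilton: P1 7, P2 4, P3 3, P4 2.
P1 gets 6 under Adams and 7 under Hamilton.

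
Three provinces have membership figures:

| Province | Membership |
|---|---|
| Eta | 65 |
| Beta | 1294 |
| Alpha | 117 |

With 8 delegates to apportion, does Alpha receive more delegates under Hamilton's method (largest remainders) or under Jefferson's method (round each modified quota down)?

Hamilton: Eta 0, Beta 7, Alpha 1.
Jefferson: Eta 0, Beta 8, Alpha 0.
Alpha gets 1 under Hamilton and 0 under Jefferson.

Hamilton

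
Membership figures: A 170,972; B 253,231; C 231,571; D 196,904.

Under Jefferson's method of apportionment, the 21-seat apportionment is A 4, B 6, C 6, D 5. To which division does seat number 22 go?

Priority for the next seat is population ÷ (current seats + 1).
Priorities: A 34194.400, B 36175.857, C 33081.571, D 32817.333.
Highest priority: B.

B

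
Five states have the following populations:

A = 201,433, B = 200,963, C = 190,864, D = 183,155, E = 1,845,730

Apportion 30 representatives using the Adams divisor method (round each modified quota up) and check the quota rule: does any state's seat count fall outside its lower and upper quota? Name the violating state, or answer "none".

Standard quotas: A 2.305, B 2.299, C 2.184, D 2.095, E 21.117.
Adams allocation: A 3, B 3, C 2, D 2, E 20.
E has quota 21.117 (lower 21, upper 22) but receives 20 — outside the quota interval.

E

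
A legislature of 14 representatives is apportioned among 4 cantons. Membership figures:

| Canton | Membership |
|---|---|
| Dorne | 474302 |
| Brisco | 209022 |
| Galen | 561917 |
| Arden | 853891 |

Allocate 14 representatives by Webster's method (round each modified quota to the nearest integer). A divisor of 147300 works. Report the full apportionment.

With modified divisor 147300: modified quotas Dorne 3.220, Brisco 1.419, Galen 3.815, Arden 5.797.
Rounding to the nearest integer: Dorne 3, Brisco 1, Galen 4, Arden 6 (total 14).

Dorne=3, Brisco=1, Galen=4, Arden=6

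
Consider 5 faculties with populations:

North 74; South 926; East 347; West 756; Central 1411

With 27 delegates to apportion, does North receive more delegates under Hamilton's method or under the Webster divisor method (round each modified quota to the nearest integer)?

Webster

Hamilton: North 0, South 7, East 3, West 6, Central 11.
Webster: North 1, South 7, East 3, West 6, Central 10.
North gets 0 under Hamilton and 1 under Webster.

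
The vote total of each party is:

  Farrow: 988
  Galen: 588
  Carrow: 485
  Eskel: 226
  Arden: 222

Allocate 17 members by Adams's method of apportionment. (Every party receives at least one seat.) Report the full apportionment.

Standard divisor 2509/17 ≈ 147.588; standard quotas: Farrow 6.694, Galen 3.984, Carrow 3.286, Eskel 1.531, Arden 1.504.
Rounding up gives 7, 4, 4, 2, 2 = 19 seats, so the divisor must be adjusted.
With modified divisor 180: modified quotas Farrow 5.489, Galen 3.267, Carrow 2.694, Eskel 1.256, Arden 1.233.
Rounding up: Farrow 6, Galen 4, Carrow 3, Eskel 2, Arden 2 (total 17).

Farrow: 6; Galen: 4; Carrow: 3; Eskel: 2; Arden: 2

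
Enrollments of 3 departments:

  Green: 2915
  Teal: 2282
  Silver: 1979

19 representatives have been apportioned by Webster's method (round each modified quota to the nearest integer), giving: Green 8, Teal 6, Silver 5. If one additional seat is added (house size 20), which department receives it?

Silver

Priority for the next seat is population ÷ (current seats + 0.5).
Priorities: Green 342.941, Teal 351.077, Silver 359.818.
Highest priority: Silver.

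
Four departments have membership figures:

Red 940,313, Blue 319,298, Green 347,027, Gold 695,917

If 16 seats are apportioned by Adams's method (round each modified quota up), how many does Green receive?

Standard divisor 2302555/16 ≈ 143909.688; standard quotas: Red 6.534, Blue 2.219, Green 2.411, Gold 4.836.
Rounding up gives 7, 3, 3, 5 = 18 seats, so the divisor must be adjusted.
With modified divisor 166600: modified quotas Red 5.644, Blue 1.917, Green 2.083, Gold 4.177.
Rounding up: Red 6, Blue 2, Green 3, Gold 5 (total 16).
Green receives 3.

3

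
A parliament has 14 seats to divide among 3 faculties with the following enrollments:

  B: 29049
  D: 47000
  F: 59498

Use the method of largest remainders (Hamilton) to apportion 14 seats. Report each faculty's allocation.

B 3, D 5, F 6

Total 135547; standard divisor 135547/14 ≈ 9681.929.
Standard quotas: B 3.0003, D 4.8544, F 6.1453.
Lower quotas: B 3, D 4, F 6 (sum 13, leaving 1 seat).
Remainders in descending order: D 0.8544, F 0.1453, B 0.0003.
The surplus seat goes to D.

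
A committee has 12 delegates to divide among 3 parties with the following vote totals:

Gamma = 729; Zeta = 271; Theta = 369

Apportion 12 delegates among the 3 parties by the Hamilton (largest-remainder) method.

Gamma 7, Zeta 2, Theta 3

Standard divisor: 1369 ÷ 12 ≈ 114.083.
Standard quotas: Gamma 6.390, Zeta 2.375, Theta 3.234.
Lower quotas: Gamma 6, Zeta 2, Theta 3 (sum 11, leaving 1 seat).
Remainders in descending order: Gamma 0.390, Zeta 0.375, Theta 0.234.
The surplus seat goes to Gamma.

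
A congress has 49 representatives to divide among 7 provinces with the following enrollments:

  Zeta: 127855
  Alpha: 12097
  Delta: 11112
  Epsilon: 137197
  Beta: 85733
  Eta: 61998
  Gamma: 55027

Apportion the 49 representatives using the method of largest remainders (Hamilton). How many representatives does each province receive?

The standard divisor is 491019/49 ≈ 10020.796.
Standard quotas: Zeta 12.7590, Alpha 1.2072, Delta 1.1089, Epsilon 13.6912, Beta 8.5555, Eta 6.1869, Gamma 5.4913.
Lower quotas: Zeta 12, Alpha 1, Delta 1, Epsilon 13, Beta 8, Eta 6, Gamma 5 (sum 46, leaving 3 seats).
Remainders in descending order: Zeta 0.7590, Epsilon 0.6912, Beta 0.5555, Gamma 0.4913, Alpha 0.2072, Eta 0.1869, Delta 0.1089.
The surplus seats go to Zeta, Epsilon, Beta.

Zeta: 13, Alpha: 1, Delta: 1, Epsilon: 14, Beta: 9, Eta: 6, Gamma: 5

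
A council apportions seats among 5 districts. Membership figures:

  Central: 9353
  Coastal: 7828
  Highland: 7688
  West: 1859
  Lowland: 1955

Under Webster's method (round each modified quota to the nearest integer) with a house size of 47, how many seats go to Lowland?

3

Standard divisor 28683/47 ≈ 610.277; standard quotas: Central 15.326, Coastal 12.827, Highland 12.598, West 3.046, Lowland 3.203.
Rounding to the nearest integer gives Central 15, Coastal 13, Highland 13, West 3, Lowland 3 — total 47, matching the house size, so no adjustment is needed.
Lowland receives 3.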